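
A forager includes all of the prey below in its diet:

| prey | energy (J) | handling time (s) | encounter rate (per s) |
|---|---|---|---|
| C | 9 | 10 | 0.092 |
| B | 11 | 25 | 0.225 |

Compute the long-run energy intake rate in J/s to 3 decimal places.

R = Σλ_iE_i / (1 + Σλ_ih_i)
Numerator: 0.092×9 + 0.225×11 = 3.303
Denominator: 1 + 0.092×10 + 0.225×25 = 7.545
R = 3.303/7.545 = 0.4378 J/s

0.438 J/s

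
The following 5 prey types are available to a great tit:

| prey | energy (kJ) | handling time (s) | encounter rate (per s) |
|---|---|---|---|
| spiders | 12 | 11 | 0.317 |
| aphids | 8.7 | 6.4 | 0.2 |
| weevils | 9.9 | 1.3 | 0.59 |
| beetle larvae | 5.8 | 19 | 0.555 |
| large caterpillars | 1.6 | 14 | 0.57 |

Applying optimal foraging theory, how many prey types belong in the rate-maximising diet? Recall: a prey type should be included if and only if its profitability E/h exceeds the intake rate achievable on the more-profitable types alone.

Rank by E/h (kJ/s): weevils 7.62, aphids 1.36, spiders 1.09, beetle larvae 0.305, large caterpillars 0.114. Include each in turn until the next type's E/h falls below the running intake rate.
Rate on top 1: 3.306. aphids: 1.36 < 3.306 → exclude; stop.
Optimal diet: weevils — 1 of 5 types.

1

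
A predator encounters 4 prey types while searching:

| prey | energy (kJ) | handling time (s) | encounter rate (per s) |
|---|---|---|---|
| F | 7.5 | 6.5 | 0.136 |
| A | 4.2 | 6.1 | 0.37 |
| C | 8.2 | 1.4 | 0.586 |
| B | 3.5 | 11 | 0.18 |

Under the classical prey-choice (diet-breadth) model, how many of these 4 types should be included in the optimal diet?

1

Profitabilities (E/h, kJ/s): C 5.86, F 1.15, A 0.689, B 0.318. Add prey in this order while the next type's profitability exceeds the intake rate on those already taken.
Rate on top 1: 2.64. F: 1.15 < 2.64 → exclude; stop.
Optimal diet: C — 1 of 4 types.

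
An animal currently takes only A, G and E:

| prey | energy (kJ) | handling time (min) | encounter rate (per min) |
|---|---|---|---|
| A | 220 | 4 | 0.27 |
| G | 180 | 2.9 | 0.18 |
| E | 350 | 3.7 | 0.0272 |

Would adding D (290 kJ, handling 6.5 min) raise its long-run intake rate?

Yes

On A, G and E alone, R = ΣλE/(1+Σλh) = 101.3/2.703 = 37.49 kJ/min.
D: E/h = 290/6.5 = 44.62 kJ/min.
44.62 > 37.49, so adding D raises the average — include it.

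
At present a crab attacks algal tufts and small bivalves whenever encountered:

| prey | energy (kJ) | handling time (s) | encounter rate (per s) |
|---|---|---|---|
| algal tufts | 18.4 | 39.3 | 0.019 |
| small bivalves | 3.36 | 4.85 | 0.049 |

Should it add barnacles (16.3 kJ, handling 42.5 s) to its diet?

Intake rate on the current diet: R = (0.019×18.4 + 0.049×3.36) / (1 + 0.019×39.3 + 0.049×4.85) = 0.5142/1.984 = 0.2591 kJ/s.
Profitability of barnacles: 16.3/42.5 = 0.3835 kJ/s.
Since 0.3835 > R, including barnacles increases the long-run rate.

Yes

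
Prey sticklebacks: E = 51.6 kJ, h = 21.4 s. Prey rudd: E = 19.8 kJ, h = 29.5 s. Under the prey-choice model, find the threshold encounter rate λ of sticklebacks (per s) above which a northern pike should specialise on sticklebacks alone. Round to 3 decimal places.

0.018 per s

Drop rudd once their profitability E₂/h₂ falls below the rate achievable on sticklebacks alone: E₂/h₂ = λE₁/(1 + λh₁).
Solve for λ: λE₁h₂ = E₂(1 + λh₁) → λ(E₁h₂ − E₂h₁) = E₂ → λ = E₂/(E₁h₂ − E₂h₁).
λ = 19.8/(51.6×29.5 − 19.8×21.4) = 19.8/1098 = 0.01802 per s.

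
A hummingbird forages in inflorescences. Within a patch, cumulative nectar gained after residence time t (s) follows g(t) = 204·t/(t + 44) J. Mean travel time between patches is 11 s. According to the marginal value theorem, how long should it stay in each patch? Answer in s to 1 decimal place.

Optimal t* satisfies g'(t*) = g(t*)/(T + t*).
g'(t) = 204·44/(t + 44)². Setting 204·44/(t+44)² = 204t/[(t+44)(11+t)] gives 44(11+t) = t(t+44), so t² = 44×11 = 484.
t* = √484 = 22 s.

22.0 s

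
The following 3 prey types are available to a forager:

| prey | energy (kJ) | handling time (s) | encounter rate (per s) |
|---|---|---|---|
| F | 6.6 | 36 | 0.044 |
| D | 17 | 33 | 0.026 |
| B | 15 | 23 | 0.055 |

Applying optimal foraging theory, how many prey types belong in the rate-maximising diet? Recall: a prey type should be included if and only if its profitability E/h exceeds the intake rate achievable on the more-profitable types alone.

Rank by E/h (kJ/s): B 0.652, D 0.515, F 0.183. Include each in turn until the next type's E/h falls below the running intake rate.
Rate on top 1: 0.3642. D: 0.515 > 0.3642 → include.
Rate on top 2: 0.4057. F: 0.183 < 0.4057 → exclude; stop.
Optimal diet: B, D — 2 of 3 types.

2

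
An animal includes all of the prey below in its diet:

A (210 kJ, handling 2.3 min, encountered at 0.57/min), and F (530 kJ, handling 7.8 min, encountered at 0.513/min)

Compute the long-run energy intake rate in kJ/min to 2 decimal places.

62.04 kJ/min

R = Σλ_iE_i / (1 + Σλ_ih_i)
Numerator: 0.57×210 + 0.513×530 = 391.6
Denominator: 1 + 0.57×2.3 + 0.513×7.8 = 6.312
R = 391.6/6.312 = 62.04 kJ/min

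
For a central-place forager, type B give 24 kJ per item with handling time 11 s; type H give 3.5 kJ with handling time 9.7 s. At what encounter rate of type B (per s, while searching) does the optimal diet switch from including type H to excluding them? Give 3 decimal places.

0.018 per s

The zero-one rule: include type H iff E₂/h₂ > λE₁/(1+λh₁). Equality gives the switch point.
λE₁h₂ = E₂ + λE₂h₁ ⇒ λ = E₂/(E₁h₂ − E₂h₁) = 3.5/(232.8 − 38.5) = 0.01801 per s.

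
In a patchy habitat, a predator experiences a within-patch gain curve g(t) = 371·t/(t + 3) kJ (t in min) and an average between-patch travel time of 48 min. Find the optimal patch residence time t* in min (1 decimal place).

12.0 min

Maximise g(t)/(T+t): set derivative to zero → g'(t)(T+t) = g(t).
g'(t) = 371·3/(t + 3)². Setting 371·3/(t+3)² = 371t/[(t+3)(48+t)] gives 3(48+t) = t(t+3), so t² = 3×48 = 144.
t* = √144 = 12 min.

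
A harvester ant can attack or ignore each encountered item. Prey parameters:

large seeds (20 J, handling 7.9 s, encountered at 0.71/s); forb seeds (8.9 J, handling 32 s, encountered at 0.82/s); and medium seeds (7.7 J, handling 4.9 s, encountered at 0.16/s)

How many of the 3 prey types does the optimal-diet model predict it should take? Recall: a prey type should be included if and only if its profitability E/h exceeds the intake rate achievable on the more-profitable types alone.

Rank by E/h (J/s): large seeds 2.53, medium seeds 1.57, forb seeds 0.278. Include each in turn until the next type's E/h falls below the running intake rate.
Rate on top 1: 2.149. medium seeds: 1.57 < 2.149 → exclude; stop.
Optimal diet: large seeds — 1 of 3 types.

1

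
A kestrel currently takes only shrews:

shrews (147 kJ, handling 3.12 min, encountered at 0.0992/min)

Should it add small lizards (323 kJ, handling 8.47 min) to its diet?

Intake rate on the current diet: R = (0.0992×147) / (1 + 0.0992×3.12) = 14.58/1.31 = 11.14 kJ/min.
Profitability of small lizards: 323/8.47 = 38.13 kJ/min.
Since 38.13 > R, including small lizards increases the long-run rate.

Yes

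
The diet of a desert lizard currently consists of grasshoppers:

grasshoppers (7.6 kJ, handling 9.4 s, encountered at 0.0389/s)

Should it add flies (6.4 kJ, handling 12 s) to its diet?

On grasshoppers alone, R = ΣλE/(1+Σλh) = 0.2956/1.366 = 0.2165 kJ/s.
flies: E/h = 6.4/12 = 0.5333 kJ/s.
0.5333 > 0.2165, so adding flies raises the average — include it.

Yes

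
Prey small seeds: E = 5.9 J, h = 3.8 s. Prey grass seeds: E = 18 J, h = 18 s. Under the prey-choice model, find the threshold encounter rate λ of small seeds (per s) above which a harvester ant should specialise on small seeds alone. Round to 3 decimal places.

At the threshold, the rate on small seeds alone equals the profitability of grass seeds: λ·5.9/(1 + λ·3.8) = 18/18 = 1.
Rearranging, λ(5.9 − 1×3.8) = 1, so λ = 1/2.1 = 0.4762 per s.

0.476 per s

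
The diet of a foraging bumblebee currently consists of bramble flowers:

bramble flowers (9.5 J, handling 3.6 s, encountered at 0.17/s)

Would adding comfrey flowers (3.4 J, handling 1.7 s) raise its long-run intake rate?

Yes

Current rate: (0.17×9.5)/(1 + 0.17×3.6) = 1.002 J/s.
comfrey flowers: E/h = 3.4/1.7 = 2 J/s.
Since 2 > R, including comfrey flowers increases the long-run rate.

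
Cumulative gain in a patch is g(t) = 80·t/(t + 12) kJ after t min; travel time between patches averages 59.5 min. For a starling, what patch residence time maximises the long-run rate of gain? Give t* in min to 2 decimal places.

Optimal t* satisfies g'(t*) = g(t*)/(T + t*).
g'(t) = 80·12/(t + 12)². Setting 80·12/(t+12)² = 80t/[(t+12)(59.5+t)] gives 12(59.5+t) = t(t+12), so t² = 12×59.5 = 714.
t* = √714 = 26.72 min.

26.72 min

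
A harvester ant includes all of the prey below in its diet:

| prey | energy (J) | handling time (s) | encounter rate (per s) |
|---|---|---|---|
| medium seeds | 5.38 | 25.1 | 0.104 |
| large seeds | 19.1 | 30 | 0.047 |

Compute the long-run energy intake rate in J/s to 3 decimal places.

R = (0.104×5.38 + 0.047×19.1) / (1 + 0.104×25.1 + 0.047×30) = 1.457/5.02 = 0.2903 J/s.

0.290 J/s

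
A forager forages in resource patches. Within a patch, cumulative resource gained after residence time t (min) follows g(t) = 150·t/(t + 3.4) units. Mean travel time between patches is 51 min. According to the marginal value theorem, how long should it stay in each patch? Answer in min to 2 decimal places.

13.17 min

By the marginal value theorem, leave when the instantaneous gain rate g'(t) equals the habitat-wide average g(t)/(T + t).
g'(t) = 150·3.4/(t + 3.4)². Setting 150·3.4/(t+3.4)² = 150t/[(t+3.4)(51+t)] gives 3.4(51+t) = t(t+3.4), so t² = 3.4×51 = 173.4.
t* = √173.4 = 13.17 min.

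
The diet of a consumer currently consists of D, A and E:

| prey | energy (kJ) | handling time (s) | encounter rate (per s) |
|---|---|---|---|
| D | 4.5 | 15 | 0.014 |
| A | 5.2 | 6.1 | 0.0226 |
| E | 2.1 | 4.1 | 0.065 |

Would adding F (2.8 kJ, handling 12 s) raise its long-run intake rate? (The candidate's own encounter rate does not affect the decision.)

Yes

Intake rate on the current diet: R = (0.014×4.5 + 0.0226×5.2 + 0.065×2.1) / (1 + 0.014×15 + 0.0226×6.1 + 0.065×4.1) = 0.317/1.614 = 0.1964 kJ/s.
F: E/h = 2.8/12 = 0.2333 kJ/s.
0.2333 > 0.1964, so adding F raises the average — include it.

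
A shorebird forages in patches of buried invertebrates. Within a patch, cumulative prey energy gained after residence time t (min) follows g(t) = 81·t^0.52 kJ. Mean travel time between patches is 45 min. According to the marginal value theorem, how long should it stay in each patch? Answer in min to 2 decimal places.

48.75 min

Optimal t* satisfies g'(t*) = g(t*)/(T + t*).
g'(t) = 0.52·81·t^-0.48. Setting 0.52·81·t^-0.48 = 81·t^0.52/(45+t) gives 0.52(45+t) = t, so 0.48·t = 0.52×45.
t* = 0.52×45/0.48 = 48.75 min.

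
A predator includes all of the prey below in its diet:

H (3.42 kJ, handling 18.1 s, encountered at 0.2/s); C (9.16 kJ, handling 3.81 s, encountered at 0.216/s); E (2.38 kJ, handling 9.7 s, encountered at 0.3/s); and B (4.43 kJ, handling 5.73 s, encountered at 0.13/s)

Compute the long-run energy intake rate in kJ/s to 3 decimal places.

0.434 kJ/s

R = (0.2×3.42 + 0.216×9.16 + 0.3×2.38 + 0.13×4.43) / (1 + 0.2×18.1 + 0.216×3.81 + 0.3×9.7 + 0.13×5.73) = 3.952/9.098 = 0.4344 kJ/s.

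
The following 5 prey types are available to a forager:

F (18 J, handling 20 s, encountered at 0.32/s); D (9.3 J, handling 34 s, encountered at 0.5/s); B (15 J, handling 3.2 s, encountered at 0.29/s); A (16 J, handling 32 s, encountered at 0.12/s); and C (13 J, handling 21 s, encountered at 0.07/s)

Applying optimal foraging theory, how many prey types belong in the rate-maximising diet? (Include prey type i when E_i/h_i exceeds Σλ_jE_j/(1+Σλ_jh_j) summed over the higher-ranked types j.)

Profitabilities (E/h, J/s): B 4.69, F 0.9, C 0.619, A 0.5, D 0.274. Add prey in this order while the next type's profitability exceeds the intake rate on those already taken.
Rate on top 1: 2.256. F: 0.9 < 2.256 → exclude; stop.
Optimal diet: B — 1 of 5 types.

1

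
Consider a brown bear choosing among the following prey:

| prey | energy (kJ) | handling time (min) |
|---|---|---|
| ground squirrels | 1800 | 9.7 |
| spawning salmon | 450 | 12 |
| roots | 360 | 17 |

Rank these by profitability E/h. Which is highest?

ground squirrels

In descending order of E/h:
ground squirrels: 1800/9.7 = 186 kJ/min
spawning salmon: 450/12 = 37.5 kJ/min
roots: 360/17 = 21.2 kJ/min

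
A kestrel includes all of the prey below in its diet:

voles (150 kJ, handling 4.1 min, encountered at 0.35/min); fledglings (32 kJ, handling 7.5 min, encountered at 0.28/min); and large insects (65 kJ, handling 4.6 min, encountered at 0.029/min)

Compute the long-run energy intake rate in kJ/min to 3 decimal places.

13.569 kJ/min

Energy encountered per unit search time: 0.35×150 + 0.28×32 + 0.029×65 = 63.34 kJ/min.
Handling time per unit search time: 0.35×4.1 + 0.28×7.5 + 0.029×4.6 = 3.668.
Rate = 63.34/(1 + 3.668) = 13.57 kJ/min.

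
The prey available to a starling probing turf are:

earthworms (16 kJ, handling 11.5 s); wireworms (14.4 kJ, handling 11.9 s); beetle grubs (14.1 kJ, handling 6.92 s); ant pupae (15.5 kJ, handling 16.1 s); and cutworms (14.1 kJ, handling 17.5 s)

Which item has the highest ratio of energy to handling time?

Profitability E/h (kJ/s): earthworms = 16/11.5 = 1.39, wireworms = 14.4/11.9 = 1.21, beetle grubs = 14.1/6.92 = 2.04, ant pupae = 15.5/16.1 = 0.963, cutworms = 14.1/17.5 = 0.806.
Ranked: beetle grubs > earthworms > wireworms > ant pupae > cutworms.

beetle grubs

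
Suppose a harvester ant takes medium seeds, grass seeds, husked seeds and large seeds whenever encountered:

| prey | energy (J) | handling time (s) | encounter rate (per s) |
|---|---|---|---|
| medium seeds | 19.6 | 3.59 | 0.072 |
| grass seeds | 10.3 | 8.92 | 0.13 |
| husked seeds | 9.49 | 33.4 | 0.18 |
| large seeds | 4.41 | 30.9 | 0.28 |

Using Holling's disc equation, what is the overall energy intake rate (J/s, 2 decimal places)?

0.33 J/s

R = Σλ_iE_i / (1 + Σλ_ih_i)
Numerator: 0.072×19.6 + 0.13×10.3 + 0.18×9.49 + 0.28×4.41 = 5.693
Denominator: 1 + 0.072×3.59 + 0.13×8.92 + 0.18×33.4 + 0.28×30.9 = 17.08
R = 5.693/17.08 = 0.3333 J/s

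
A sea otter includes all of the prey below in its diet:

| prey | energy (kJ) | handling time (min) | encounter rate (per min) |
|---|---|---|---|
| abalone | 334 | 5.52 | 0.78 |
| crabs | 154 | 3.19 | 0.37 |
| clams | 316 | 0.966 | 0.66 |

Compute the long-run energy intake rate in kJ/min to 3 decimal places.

R = (0.78×334 + 0.37×154 + 0.66×316) / (1 + 0.78×5.52 + 0.37×3.19 + 0.66×0.966) = 526.1/7.123 = 73.85 kJ/min.

73.849 kJ/min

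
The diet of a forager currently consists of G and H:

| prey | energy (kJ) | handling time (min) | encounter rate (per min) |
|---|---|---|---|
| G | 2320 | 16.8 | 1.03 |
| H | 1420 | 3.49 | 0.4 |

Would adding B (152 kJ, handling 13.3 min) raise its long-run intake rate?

Intake rate on the current diet: R = (1.03×2320 + 0.4×1420) / (1 + 1.03×16.8 + 0.4×3.49) = 2958/19.7 = 150.1 kJ/min.
Profitability of B: 152/13.3 = 11.43 kJ/min.
11.43 < 150.1, so adding B would lower the average — exclude it.

No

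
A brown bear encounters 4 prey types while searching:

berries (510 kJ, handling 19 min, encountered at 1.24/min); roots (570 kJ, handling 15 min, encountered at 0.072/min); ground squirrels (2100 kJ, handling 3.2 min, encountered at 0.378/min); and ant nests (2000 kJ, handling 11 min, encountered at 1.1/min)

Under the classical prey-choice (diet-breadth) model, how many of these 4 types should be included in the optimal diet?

E/h in descending order: ground squirrels 656, ant nests 182, roots 38, berries 26.8 kJ/min. The optimal diet is the largest prefix of this list for which every included type satisfies E_i/h_i > R on the types above it.
Rate on top 1: 359.3. ant nests: 182 < 359.3 → exclude; stop.
Optimal diet: ground squirrels — 1 of 4 types.

1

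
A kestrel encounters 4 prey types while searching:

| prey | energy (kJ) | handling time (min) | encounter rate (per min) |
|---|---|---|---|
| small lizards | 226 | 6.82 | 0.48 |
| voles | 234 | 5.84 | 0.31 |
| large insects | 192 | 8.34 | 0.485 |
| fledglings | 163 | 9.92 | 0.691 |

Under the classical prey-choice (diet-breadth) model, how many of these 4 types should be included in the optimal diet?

Profitabilities (E/h, kJ/min): voles 40.1, small lizards 33.1, large insects 23, fledglings 16.4. Add prey in this order while the next type's profitability exceeds the intake rate on those already taken.
Rate on top 1: 25.81. small lizards: 33.1 > 25.81 → include.
Rate on top 2: 29.75. large insects: 23 < 29.75 → exclude; stop.
Optimal diet: voles, small lizards — 2 of 4 types.

2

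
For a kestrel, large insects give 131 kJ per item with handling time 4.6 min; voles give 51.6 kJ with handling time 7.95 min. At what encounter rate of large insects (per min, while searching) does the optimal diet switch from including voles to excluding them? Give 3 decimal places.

0.064 per min

The zero-one rule: include voles iff E₂/h₂ > λE₁/(1+λh₁). Equality gives the switch point.
λE₁h₂ = E₂ + λE₂h₁ ⇒ λ = E₂/(E₁h₂ − E₂h₁) = 51.6/(1041 − 237.4) = 0.06417 per min.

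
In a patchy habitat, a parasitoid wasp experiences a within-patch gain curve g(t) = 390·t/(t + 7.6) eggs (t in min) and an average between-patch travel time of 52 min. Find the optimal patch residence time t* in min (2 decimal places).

Optimal t* satisfies g'(t*) = g(t*)/(T + t*).
g'(t) = 390·7.6/(t + 7.6)². Setting 390·7.6/(t+7.6)² = 390t/[(t+7.6)(52+t)] gives 7.6(52+t) = t(t+7.6), so t² = 7.6×52 = 395.2.
t* = √395.2 = 19.88 min.

19.88 min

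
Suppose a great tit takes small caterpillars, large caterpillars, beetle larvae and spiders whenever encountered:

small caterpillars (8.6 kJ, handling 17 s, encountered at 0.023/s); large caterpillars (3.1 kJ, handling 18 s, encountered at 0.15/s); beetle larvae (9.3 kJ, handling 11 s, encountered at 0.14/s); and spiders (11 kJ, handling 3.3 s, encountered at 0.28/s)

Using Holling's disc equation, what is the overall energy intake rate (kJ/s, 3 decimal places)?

Energy encountered per unit search time: 0.023×8.6 + 0.15×3.1 + 0.14×9.3 + 0.28×11 = 5.045 kJ/s.
Handling time per unit search time: 0.023×17 + 0.15×18 + 0.14×11 + 0.28×3.3 = 5.555.
Rate = 5.045/(1 + 5.555) = 0.7696 kJ/s.

0.770 kJ/s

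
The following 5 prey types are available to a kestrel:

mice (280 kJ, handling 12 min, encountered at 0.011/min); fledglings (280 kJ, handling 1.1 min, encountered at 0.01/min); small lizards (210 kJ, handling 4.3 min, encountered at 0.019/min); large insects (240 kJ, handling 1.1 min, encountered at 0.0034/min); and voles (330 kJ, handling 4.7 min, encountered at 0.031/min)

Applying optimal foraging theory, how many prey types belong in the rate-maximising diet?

Profitabilities (E/h, kJ/min): fledglings 255, large insects 218, voles 70.2, small lizards 48.8, mice 23.3. Add prey in this order while the next type's profitability exceeds the intake rate on those already taken.
Rate on top 1: 2.77. large insects: 218 > 2.77 → include.
Rate on top 2: 3.563. voles: 70.2 > 3.563 → include.
Rate on top 3: 11.93. small lizards: 48.8 > 11.93 → include.
Rate on top 4: 14.36. mice: 23.3 > 14.36 → include.
Optimal diet: fledglings, large insects, voles, small lizards, mice — 5 of 5 types.

5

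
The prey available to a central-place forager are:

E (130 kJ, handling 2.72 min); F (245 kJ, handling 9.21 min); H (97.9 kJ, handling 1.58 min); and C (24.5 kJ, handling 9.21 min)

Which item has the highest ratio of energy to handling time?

H

Profitability E/h (kJ/min): E = 130/2.72 = 47.8, F = 245/9.21 = 26.6, H = 97.9/1.58 = 62, C = 24.5/9.21 = 2.66.
Ranked: H > E > F > C.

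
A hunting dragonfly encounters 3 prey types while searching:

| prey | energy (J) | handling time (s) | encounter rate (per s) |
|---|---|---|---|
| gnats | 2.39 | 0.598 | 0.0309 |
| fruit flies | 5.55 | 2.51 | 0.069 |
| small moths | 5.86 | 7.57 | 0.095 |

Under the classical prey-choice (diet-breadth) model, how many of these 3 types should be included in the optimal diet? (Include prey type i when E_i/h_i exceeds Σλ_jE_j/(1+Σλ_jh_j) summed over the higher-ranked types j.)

3

E/h in descending order: gnats 4, fruit flies 2.21, small moths 0.774 J/s. The optimal diet is the largest prefix of this list for which every included type satisfies E_i/h_i > R on the types above it.
Rate on top 1: 0.07251. fruit flies: 2.21 > 0.07251 → include.
Rate on top 2: 0.3833. small moths: 0.774 > 0.3833 → include.
Optimal diet: gnats, fruit flies, small moths — 3 of 3 types.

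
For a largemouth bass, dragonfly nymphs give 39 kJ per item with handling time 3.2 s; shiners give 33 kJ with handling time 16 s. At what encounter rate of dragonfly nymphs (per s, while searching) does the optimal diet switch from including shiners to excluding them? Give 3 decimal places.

Drop shiners once their profitability E₂/h₂ falls below the rate achievable on dragonfly nymphs alone: E₂/h₂ = λE₁/(1 + λh₁).
Solve for λ: λE₁h₂ = E₂(1 + λh₁) → λ(E₁h₂ − E₂h₁) = E₂ → λ = E₂/(E₁h₂ − E₂h₁).
λ = 33/(39×16 − 33×3.2) = 33/518.4 = 0.06366 per s.

0.064 per s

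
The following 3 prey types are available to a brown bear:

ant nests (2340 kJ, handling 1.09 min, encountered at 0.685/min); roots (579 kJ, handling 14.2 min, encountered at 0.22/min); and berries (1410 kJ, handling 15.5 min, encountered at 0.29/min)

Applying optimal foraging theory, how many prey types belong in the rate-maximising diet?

E/h in descending order: ant nests 2.15e+03, berries 91, roots 40.8 kJ/min. The optimal diet is the largest prefix of this list for which every included type satisfies E_i/h_i > R on the types above it.
Rate on top 1: 917.7. berries: 91 < 917.7 → exclude; stop.
Optimal diet: ant nests — 1 of 3 types.

1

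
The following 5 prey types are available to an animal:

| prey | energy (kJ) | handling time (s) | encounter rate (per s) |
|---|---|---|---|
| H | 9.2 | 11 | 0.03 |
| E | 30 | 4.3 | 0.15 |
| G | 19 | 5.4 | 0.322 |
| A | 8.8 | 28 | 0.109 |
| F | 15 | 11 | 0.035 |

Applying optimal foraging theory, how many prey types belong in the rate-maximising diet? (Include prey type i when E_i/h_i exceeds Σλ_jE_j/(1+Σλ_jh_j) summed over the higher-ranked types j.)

2

E/h in descending order: E 6.98, G 3.52, F 1.36, H 0.836, A 0.314 kJ/s. The optimal diet is the largest prefix of this list for which every included type satisfies E_i/h_i > R on the types above it.
Rate on top 1: 2.736. G: 3.52 > 2.736 → include.
Rate on top 2: 3.138. F: 1.36 < 3.138 → exclude; stop.
Optimal diet: E, G — 2 of 5 types.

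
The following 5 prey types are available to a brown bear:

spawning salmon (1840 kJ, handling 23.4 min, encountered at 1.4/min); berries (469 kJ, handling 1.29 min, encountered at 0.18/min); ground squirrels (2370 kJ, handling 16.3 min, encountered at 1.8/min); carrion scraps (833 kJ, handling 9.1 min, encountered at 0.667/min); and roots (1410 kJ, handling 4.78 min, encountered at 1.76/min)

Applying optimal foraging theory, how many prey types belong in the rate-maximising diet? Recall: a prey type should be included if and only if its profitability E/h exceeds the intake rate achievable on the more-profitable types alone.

2

E/h in descending order: berries 364, roots 295, ground squirrels 145, carrion scraps 91.5, spawning salmon 78.6 kJ/min. The optimal diet is the largest prefix of this list for which every included type satisfies E_i/h_i > R on the types above it.
Rate on top 1: 68.51. roots: 295 > 68.51 → include.
Rate on top 2: 266. ground squirrels: 145 < 266 → exclude; stop.
Optimal diet: berries, roots — 2 of 5 types.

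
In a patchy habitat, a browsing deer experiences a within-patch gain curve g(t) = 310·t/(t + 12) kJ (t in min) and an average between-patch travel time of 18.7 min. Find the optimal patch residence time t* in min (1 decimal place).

15.0 min

Optimal t* satisfies g'(t*) = g(t*)/(T + t*).
g'(t) = 310·12/(t + 12)². Setting 310·12/(t+12)² = 310t/[(t+12)(18.7+t)] gives 12(18.7+t) = t(t+12), so t² = 12×18.7 = 224.4.
t* = √224.4 = 14.98 min.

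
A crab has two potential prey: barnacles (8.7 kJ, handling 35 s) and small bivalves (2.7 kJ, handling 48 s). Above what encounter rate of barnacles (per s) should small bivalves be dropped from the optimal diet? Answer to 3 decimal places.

The zero-one rule: include small bivalves iff E₂/h₂ > λE₁/(1+λh₁). Equality gives the switch point.
λE₁h₂ = E₂ + λE₂h₁ ⇒ λ = E₂/(E₁h₂ − E₂h₁) = 2.7/(417.6 − 94.5) = 0.008357 per s.

0.008 per s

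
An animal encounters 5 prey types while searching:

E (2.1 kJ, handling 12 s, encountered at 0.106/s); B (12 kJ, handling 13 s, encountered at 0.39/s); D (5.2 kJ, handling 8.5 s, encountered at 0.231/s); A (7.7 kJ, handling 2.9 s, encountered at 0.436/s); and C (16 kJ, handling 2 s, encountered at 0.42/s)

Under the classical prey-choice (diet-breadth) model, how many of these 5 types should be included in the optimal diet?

Rank by E/h (kJ/s): C 8, A 2.66, B 0.923, D 0.612, E 0.175. Include each in turn until the next type's E/h falls below the running intake rate.
Rate on top 1: 3.652. A: 2.66 < 3.652 → exclude; stop.
Optimal diet: C — 1 of 5 types.

1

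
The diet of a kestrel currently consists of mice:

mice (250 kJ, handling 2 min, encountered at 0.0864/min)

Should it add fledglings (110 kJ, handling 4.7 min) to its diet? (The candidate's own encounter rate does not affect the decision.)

On mice alone, R = ΣλE/(1+Σλh) = 21.6/1.173 = 18.42 kJ/min.
fledglings: E/h = 110/4.7 = 23.4 kJ/min.
Since 23.4 > R, including fledglings increases the long-run rate.

Yes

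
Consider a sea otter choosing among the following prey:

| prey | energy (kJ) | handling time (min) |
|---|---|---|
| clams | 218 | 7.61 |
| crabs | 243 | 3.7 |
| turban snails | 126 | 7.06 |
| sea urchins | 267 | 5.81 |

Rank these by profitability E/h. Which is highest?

In descending order of E/h:
crabs: 243/3.7 = 65.7 kJ/min
sea urchins: 267/5.81 = 46 kJ/min
clams: 218/7.61 = 28.6 kJ/min
turban snails: 126/7.06 = 17.8 kJ/min

crabs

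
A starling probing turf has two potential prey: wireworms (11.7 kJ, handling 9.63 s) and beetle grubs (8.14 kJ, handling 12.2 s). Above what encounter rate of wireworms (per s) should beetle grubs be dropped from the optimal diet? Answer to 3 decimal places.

0.126 per s

At the threshold, the rate on wireworms alone equals the profitability of beetle grubs: λ·11.7/(1 + λ·9.63) = 8.14/12.2 = 0.6672.
Rearranging, λ(11.7 − 0.6672×9.63) = 0.6672, so λ = 0.6672/5.275 = 0.1265 per s.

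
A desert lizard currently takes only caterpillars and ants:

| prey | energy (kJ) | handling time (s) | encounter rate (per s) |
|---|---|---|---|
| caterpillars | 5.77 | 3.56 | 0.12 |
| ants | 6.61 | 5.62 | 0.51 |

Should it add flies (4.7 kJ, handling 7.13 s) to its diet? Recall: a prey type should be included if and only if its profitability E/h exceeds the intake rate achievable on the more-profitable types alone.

No

On caterpillars and ants alone, R = ΣλE/(1+Σλh) = 4.064/4.293 = 0.9465 kJ/s.
flies: E/h = 4.7/7.13 = 0.6592 kJ/s.
Since 0.6592 < R, time spent handling flies is better spent searching.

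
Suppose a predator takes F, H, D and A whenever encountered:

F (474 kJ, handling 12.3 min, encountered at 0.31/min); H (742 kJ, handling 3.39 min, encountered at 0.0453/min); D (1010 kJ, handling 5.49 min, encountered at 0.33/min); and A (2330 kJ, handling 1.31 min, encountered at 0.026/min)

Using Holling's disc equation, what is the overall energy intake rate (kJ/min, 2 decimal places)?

84.32 kJ/min

R = Σλ_iE_i / (1 + Σλ_ih_i)
Numerator: 0.31×474 + 0.0453×742 + 0.33×1010 + 0.026×2330 = 574.4
Denominator: 1 + 0.31×12.3 + 0.0453×3.39 + 0.33×5.49 + 0.026×1.31 = 6.812
R = 574.4/6.812 = 84.32 kJ/min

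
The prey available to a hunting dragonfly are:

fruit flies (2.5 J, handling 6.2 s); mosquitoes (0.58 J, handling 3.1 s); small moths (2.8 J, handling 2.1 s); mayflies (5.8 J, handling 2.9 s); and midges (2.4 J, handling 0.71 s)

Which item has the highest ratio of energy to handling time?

In descending order of E/h:
midges: 2.4/0.71 = 3.38 J/s
mayflies: 5.8/2.9 = 2 J/s
small moths: 2.8/2.1 = 1.33 J/s
fruit flies: 2.5/6.2 = 0.403 J/s
mosquitoes: 0.58/3.1 = 0.187 J/s

midges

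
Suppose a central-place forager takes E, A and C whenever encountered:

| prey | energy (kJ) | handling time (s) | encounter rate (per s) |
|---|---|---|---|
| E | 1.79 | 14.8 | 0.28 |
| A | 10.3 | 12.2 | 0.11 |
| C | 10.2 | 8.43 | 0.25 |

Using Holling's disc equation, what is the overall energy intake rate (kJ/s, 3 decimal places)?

R = (0.28×1.79 + 0.11×10.3 + 0.25×10.2) / (1 + 0.28×14.8 + 0.11×12.2 + 0.25×8.43) = 4.184/8.594 = 0.4869 kJ/s.

0.487 kJ/s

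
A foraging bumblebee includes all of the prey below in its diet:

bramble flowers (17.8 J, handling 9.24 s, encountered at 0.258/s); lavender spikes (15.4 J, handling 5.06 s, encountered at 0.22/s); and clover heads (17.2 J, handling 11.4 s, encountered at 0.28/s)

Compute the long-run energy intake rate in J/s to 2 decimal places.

1.66 J/s

R = Σλ_iE_i / (1 + Σλ_ih_i)
Numerator: 0.258×17.8 + 0.22×15.4 + 0.28×17.2 = 12.8
Denominator: 1 + 0.258×9.24 + 0.22×5.06 + 0.28×11.4 = 7.689
R = 12.8/7.689 = 1.664 J/s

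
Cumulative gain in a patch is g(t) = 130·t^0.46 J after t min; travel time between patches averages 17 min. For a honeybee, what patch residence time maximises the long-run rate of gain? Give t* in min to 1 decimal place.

14.5 min

Maximise g(t)/(T+t): set derivative to zero → g'(t)(T+t) = g(t).
g'(t) = 0.46·130·t^-0.54. Setting 0.46·130·t^-0.54 = 130·t^0.46/(17+t) gives 0.46(17+t) = t, so 0.54·t = 0.46×17.
t* = 0.46×17/0.54 = 14.48 min.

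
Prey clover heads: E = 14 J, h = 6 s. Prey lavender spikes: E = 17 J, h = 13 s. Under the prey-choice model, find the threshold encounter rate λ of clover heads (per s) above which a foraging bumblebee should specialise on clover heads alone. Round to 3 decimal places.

At the threshold, the rate on clover heads alone equals the profitability of lavender spikes: λ·14/(1 + λ·6) = 17/13 = 1.308.
Rearranging, λ(14 − 1.308×6) = 1.308, so λ = 1.308/6.154 = 0.2125 per s.

0.212 per s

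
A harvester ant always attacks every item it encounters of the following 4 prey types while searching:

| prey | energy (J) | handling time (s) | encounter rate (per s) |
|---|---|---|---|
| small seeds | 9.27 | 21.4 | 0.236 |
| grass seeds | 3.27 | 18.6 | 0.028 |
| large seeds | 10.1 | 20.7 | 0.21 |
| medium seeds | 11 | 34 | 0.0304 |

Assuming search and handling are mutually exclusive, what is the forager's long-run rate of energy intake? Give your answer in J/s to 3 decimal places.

0.396 J/s

Energy encountered per unit search time: 0.236×9.27 + 0.028×3.27 + 0.21×10.1 + 0.0304×11 = 4.735 J/s.
Handling time per unit search time: 0.236×21.4 + 0.028×18.6 + 0.21×20.7 + 0.0304×34 = 10.95.
Rate = 4.735/(1 + 10.95) = 0.3961 J/s.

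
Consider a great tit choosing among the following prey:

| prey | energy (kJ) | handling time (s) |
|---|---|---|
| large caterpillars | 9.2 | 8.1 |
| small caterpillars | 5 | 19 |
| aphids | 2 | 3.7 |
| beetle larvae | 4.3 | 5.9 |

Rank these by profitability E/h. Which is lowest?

In descending order of E/h:
large caterpillars: 9.2/8.1 = 1.14 kJ/s
beetle larvae: 4.3/5.9 = 0.729 kJ/s
aphids: 2/3.7 = 0.541 kJ/s
small caterpillars: 5/19 = 0.263 kJ/s

small caterpillars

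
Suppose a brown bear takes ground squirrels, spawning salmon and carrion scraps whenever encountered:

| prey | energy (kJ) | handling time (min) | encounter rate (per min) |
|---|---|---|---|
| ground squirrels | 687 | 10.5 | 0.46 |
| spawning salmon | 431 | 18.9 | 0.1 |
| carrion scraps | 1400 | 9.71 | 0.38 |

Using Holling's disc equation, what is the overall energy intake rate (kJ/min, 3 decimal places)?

R = (0.46×687 + 0.1×431 + 0.38×1400) / (1 + 0.46×10.5 + 0.1×18.9 + 0.38×9.71) = 891.1/11.41 = 78.1 kJ/min.

78.101 kJ/min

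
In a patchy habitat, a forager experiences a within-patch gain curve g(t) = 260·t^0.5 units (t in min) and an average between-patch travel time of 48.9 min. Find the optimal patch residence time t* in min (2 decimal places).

48.90 min

Optimal t* satisfies g'(t*) = g(t*)/(T + t*).
g'(t) = 0.5·260·t^-0.5. Setting 0.5·260·t^-0.5 = 260·t^0.5/(48.9+t) gives 0.5(48.9+t) = t, so 0.50·t = 0.5×48.9.
t* = 0.5×48.9/0.50 = 48.9 min.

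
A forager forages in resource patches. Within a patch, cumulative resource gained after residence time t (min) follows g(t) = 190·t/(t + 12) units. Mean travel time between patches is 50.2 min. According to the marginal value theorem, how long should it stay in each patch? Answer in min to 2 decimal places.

Optimal t* satisfies g'(t*) = g(t*)/(T + t*).
g'(t) = 190·12/(t + 12)². Setting 190·12/(t+12)² = 190t/[(t+12)(50.2+t)] gives 12(50.2+t) = t(t+12), so t² = 12×50.2 = 602.4.
t* = √602.4 = 24.54 min.

24.54 min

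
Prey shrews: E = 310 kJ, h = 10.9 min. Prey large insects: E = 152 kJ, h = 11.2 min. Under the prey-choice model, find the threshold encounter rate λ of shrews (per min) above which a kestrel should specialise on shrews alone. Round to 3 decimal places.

At the threshold, the rate on shrews alone equals the profitability of large insects: λ·310/(1 + λ·10.9) = 152/11.2 = 13.57.
Rearranging, λ(310 − 13.57×10.9) = 13.57, so λ = 13.57/162.1 = 0.08374 per min.

0.084 per min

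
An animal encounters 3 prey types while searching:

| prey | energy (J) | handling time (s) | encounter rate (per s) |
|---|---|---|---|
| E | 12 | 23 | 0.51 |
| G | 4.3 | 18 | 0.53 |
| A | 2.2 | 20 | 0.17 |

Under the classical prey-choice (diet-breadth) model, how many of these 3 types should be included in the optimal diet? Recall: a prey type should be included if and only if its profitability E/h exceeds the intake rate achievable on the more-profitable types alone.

E/h in descending order: E 0.522, G 0.239, A 0.11 J/s. The optimal diet is the largest prefix of this list for which every included type satisfies E_i/h_i > R on the types above it.
Rate on top 1: 0.4808. G: 0.239 < 0.4808 → exclude; stop.
Optimal diet: E — 1 of 3 types.

1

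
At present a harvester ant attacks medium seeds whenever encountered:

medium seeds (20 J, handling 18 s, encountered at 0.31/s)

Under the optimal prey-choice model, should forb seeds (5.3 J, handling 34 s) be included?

No

Intake rate on the current diet: R = (0.31×20) / (1 + 0.31×18) = 6.2/6.58 = 0.9422 J/s.
Profitability of forb seeds: 5.3/34 = 0.1559 J/s.
Since 0.1559 < R, time spent handling forb seeds is better spent searching.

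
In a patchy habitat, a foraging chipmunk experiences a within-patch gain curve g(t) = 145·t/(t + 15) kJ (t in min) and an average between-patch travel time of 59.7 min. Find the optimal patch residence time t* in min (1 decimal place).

29.9 min

Optimal t* satisfies g'(t*) = g(t*)/(T + t*).
g'(t) = 145·15/(t + 15)². Setting 145·15/(t+15)² = 145t/[(t+15)(59.7+t)] gives 15(59.7+t) = t(t+15), so t² = 15×59.7 = 895.5.
t* = √895.5 = 29.92 min.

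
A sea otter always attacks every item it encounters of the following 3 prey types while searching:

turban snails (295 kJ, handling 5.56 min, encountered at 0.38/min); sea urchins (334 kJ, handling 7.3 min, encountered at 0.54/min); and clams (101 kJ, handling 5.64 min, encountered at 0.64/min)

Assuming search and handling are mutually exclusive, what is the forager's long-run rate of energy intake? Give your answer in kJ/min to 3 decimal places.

R = (0.38×295 + 0.54×334 + 0.64×101) / (1 + 0.38×5.56 + 0.54×7.3 + 0.64×5.64) = 357.1/10.66 = 33.49 kJ/min.

33.485 kJ/min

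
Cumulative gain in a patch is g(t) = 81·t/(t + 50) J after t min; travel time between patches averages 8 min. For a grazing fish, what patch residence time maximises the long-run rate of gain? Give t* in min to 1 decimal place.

By the marginal value theorem, leave when the instantaneous gain rate g'(t) equals the habitat-wide average g(t)/(T + t).
g'(t) = 81·50/(t + 50)². Setting 81·50/(t+50)² = 81t/[(t+50)(8+t)] gives 50(8+t) = t(t+50), so t² = 50×8 = 400.
t* = √400 = 20 min.

20.0 min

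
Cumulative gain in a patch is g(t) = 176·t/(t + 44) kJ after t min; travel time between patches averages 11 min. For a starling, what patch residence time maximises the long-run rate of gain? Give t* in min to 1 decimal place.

22.0 min

Maximise g(t)/(T+t): set derivative to zero → g'(t)(T+t) = g(t).
g'(t) = 176·44/(t + 44)². Setting 176·44/(t+44)² = 176t/[(t+44)(11+t)] gives 44(11+t) = t(t+44), so t² = 44×11 = 484.
t* = √484 = 22 min.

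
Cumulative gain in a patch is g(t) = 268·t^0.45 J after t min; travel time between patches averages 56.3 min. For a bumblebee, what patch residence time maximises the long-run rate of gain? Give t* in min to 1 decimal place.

46.1 min

Maximise g(t)/(T+t): set derivative to zero → g'(t)(T+t) = g(t).
g'(t) = 0.45·268·t^-0.55. Setting 0.45·268·t^-0.55 = 268·t^0.45/(56.3+t) gives 0.45(56.3+t) = t, so 0.55·t = 0.45×56.3.
t* = 0.45×56.3/0.55 = 46.06 min.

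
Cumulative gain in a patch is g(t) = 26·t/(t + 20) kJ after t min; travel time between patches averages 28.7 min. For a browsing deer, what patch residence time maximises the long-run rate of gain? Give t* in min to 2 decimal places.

By the marginal value theorem, leave when the instantaneous gain rate g'(t) equals the habitat-wide average g(t)/(T + t).
g'(t) = 26·20/(t + 20)². Setting 26·20/(t+20)² = 26t/[(t+20)(28.7+t)] gives 20(28.7+t) = t(t+20), so t² = 20×28.7 = 574.
t* = √574 = 23.96 min.

23.96 min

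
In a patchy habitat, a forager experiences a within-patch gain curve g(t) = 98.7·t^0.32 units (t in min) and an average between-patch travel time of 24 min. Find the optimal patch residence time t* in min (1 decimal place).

Maximise g(t)/(T+t): set derivative to zero → g'(t)(T+t) = g(t).
g'(t) = 0.32·98.7·t^-0.68. Setting 0.32·98.7·t^-0.68 = 98.7·t^0.32/(24+t) gives 0.32(24+t) = t, so 0.68·t = 0.32×24.
t* = 0.32×24/0.68 = 11.29 min.

11.3 min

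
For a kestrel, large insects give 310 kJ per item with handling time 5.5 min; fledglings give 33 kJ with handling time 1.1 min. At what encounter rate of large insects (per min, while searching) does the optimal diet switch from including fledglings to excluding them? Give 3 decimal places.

0.207 per min

Drop fledglings once their profitability E₂/h₂ falls below the rate achievable on large insects alone: E₂/h₂ = λE₁/(1 + λh₁).
Solve for λ: λE₁h₂ = E₂(1 + λh₁) → λ(E₁h₂ − E₂h₁) = E₂ → λ = E₂/(E₁h₂ − E₂h₁).
λ = 33/(310×1.1 − 33×5.5) = 33/159.5 = 0.2069 per min.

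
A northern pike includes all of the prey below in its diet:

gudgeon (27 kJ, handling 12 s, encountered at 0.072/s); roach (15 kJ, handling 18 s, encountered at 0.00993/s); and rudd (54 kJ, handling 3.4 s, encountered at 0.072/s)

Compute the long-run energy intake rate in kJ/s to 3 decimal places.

R = Σλ_iE_i / (1 + Σλ_ih_i)
Numerator: 0.072×27 + 0.00993×15 + 0.072×54 = 5.981
Denominator: 1 + 0.072×12 + 0.00993×18 + 0.072×3.4 = 2.288
R = 5.981/2.288 = 2.615 kJ/s

2.615 kJ/s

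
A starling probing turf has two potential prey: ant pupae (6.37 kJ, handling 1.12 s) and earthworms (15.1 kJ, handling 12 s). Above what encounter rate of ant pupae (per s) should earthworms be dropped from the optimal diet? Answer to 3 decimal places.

Drop earthworms once their profitability E₂/h₂ falls below the rate achievable on ant pupae alone: E₂/h₂ = λE₁/(1 + λh₁).
Solve for λ: λE₁h₂ = E₂(1 + λh₁) → λ(E₁h₂ − E₂h₁) = E₂ → λ = E₂/(E₁h₂ − E₂h₁).
λ = 15.1/(6.37×12 − 15.1×1.12) = 15.1/59.53 = 0.2537 per s.

0.254 per s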